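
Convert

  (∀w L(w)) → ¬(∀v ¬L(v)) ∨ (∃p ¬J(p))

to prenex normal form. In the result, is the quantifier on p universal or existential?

existential

First replace A → B with ¬A ∨ B.
  ¬(∀w L(w)) ∨ ¬(∀v ¬L(v)) ∨ (∃p ¬J(p))
Push ¬ through the quantifiers and connectives to reach negation normal form:
  (∃w ¬L(w)) ∨ (∃v L(v)) ∨ (∃p ¬J(p))
All bound variables are already distinct, so no renaming is needed.
Finally move all quantifiers to the prefix:
  ∃w ∃v ∃p (¬L(w) ∨ L(v) ∨ ¬J(p))
The quantifier ∃p sits under an even number of negations (counting the antecedent side of each →), so it remains existential.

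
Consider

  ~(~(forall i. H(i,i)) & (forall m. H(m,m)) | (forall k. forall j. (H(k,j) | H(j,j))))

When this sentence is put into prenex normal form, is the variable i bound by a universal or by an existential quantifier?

universal

Drive negations inward (¬∀x A ≡ ∃x ¬A, ¬∃x A ≡ ∀x ¬A, De Morgan for ∧/∨):
  ((forall i. H(i,i)) | (exists m. ~H(m,m))) & (exists k. exists j. (~H(k,j) & ~H(j,j)))
Extract every quantifier outward, since the variables are now distinct and don't occur free across branches:
  forall i. exists m. exists k. exists j. ((H(i,i) | ~H(m,m)) & ~H(k,j) & ~H(j,j))
The quantifier forall i sits under an even number of negations, so it remains universal.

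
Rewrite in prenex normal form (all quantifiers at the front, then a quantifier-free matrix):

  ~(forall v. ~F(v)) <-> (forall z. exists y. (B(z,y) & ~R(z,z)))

forall v. forall z. exists y. exists b. forall p. exists u. ((~F(v) | B(z,y) & ~R(z,z)) & (~B(b,p) | R(b,b) | F(u)))

Eliminate → and ↔ using ¬ and ∨; A ↔ B as (¬A ∨ B) ∧ (¬B ∨ A).
  (~~(forall v. ~F(v)) | (forall z. exists y. (B(z,y) & ~R(z,z)))) & (~(forall z. exists y. (B(z,y) & ~R(z,z))) | ~(forall v. ~F(v)))
Move each ¬ inward, flipping quantifiers it crosses:
  ((forall v. ~F(v)) | (forall z. exists y. (B(z,y) & ~R(z,z)))) & ((exists z. forall y. (~B(z,y) | R(z,z))) | (exists v. F(v)))
Give each quantifier a distinct variable: z↦b, y↦p, v↦u.
  ((forall v. ~F(v)) | (forall z. exists y. (B(z,y) & ~R(z,z)))) & ((exists b. forall p. (~B(b,p) | R(b,b))) | (exists u. F(u)))
Pull the quantifiers to the front (each side's bound variable is not free in the other side):
  forall v. forall z. exists y. exists b. forall p. exists u. ((~F(v) | B(z,y) & ~R(z,z)) & (~B(b,p) | R(b,b) | F(u)))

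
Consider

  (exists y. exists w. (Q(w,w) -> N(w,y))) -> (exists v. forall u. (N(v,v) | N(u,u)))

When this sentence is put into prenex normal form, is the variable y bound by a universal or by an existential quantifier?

universal

Rewrite implications/biconditionals: A → B as ¬A ∨ B.
  ~(exists y. exists w. (~Q(w,w) | N(w,y))) | (exists v. forall u. (N(v,v) | N(u,u)))
Move each ¬ inward, flipping quantifiers it crosses:
  (forall y. forall w. (Q(w,w) & ~N(w,y))) | (exists v. forall u. (N(v,v) | N(u,u)))
All bound variables are already distinct, so no renaming is needed.
Finally move all quantifiers to the prefix:
  forall y. forall w. exists v. forall u. (Q(w,w) & ~N(w,y) | N(v,v) | N(u,u))
The quantifier exists y sits under an odd number of negations (counting the antecedent side of each →), so it flips to forall y.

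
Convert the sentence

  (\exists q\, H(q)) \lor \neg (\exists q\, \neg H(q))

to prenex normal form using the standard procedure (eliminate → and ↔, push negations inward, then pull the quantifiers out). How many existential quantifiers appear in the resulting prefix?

1

Move each ¬ inward, flipping quantifiers it crosses:
  (\exists q\, H(q)) \lor (\forall q\, H(q))
Standardize variables apart so no two quantifiers bind the same name: q↦w.
  (\exists q\, H(q)) \lor (\forall w\, H(w))
Extract every quantifier outward, since the variables are now distinct and don't occur free across branches:
  \exists q\, \forall w\, (H(q) \lor H(w))
The prefix is \exists q \forall w: 1 universal, 1 existential.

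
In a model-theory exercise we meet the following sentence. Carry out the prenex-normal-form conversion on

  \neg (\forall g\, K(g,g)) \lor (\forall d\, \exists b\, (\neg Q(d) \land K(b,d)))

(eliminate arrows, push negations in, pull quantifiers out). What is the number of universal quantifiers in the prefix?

Push ¬ through the quantifiers and connectives to reach negation normal form:
  (\exists g\, \neg K(g,g)) \lor (\forall d\, \exists b\, (\neg Q(d) \land K(b,d)))
All bound variables are already distinct, so no renaming is needed.
Finally move all quantifiers to the prefix:
  \exists g\, \forall d\, \exists b\, (\neg K(g,g) \lor \neg Q(d) \land K(b,d))
The prefix is \exists g \forall d \exists b: 1 universal, 2 existential.

1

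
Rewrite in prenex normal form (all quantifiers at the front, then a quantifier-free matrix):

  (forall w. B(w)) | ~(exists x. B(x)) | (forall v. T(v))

Push ¬ through the quantifiers and connectives to reach negation normal form:
  (forall w. B(w)) | (forall x. ~B(x)) | (forall v. T(v))
Finally move all quantifiers to the prefix:
  forall w. forall x. forall v. (B(w) | ~B(x) | T(v))

forall w. forall x. forall v. (B(w) | ~B(x) | T(v))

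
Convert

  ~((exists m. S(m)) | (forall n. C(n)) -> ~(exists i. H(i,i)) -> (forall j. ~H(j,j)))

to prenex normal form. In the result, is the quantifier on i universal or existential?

universal

First replace A → B with ¬A ∨ B.
  ~(~((exists m. S(m)) | (forall n. C(n))) | ~~(exists i. H(i,i)) | (forall j. ~H(j,j)))
Move each ¬ inward, flipping quantifiers it crosses:
  ((exists m. S(m)) | (forall n. C(n))) & (forall i. ~H(i,i)) & (exists j. H(j,j))
All bound variables are already distinct, so no renaming is needed.
Pull the quantifiers to the front (each side's bound variable is not free in the other side):
  exists m. forall n. forall i. exists j. ((S(m) | C(n)) & ~H(i,i) & H(j,j))
The quantifier exists i sits under an odd number of negations (counting the antecedent side of each →), so it flips to forall i.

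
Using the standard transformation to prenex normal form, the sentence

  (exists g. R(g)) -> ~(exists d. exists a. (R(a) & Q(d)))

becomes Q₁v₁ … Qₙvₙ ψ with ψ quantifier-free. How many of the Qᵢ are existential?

Rewrite implications/biconditionals: A → B as ¬A ∨ B.
  ~(exists g. R(g)) | ~(exists d. exists a. (R(a) & Q(d)))
Push ¬ through the quantifiers and connectives to reach negation normal form:
  (forall g. ~R(g)) | (forall d. forall a. (~R(a) | ~Q(d)))
All bound variables are already distinct, so no renaming is needed.
Finally move all quantifiers to the prefix:
  forall g. forall d. forall a. (~R(g) | ~R(a) | ~Q(d))
The prefix is forall g forall d forall a: 3 universal, 0 existential.

0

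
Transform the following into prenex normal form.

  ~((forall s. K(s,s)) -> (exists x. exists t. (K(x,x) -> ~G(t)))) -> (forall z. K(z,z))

exists s. exists x. exists t. forall z. (~K(s,s) | ~K(x,x) | ~G(t) | K(z,z))

First replace A → B with ¬A ∨ B.
  ~~(~(forall s. K(s,s)) | (exists x. exists t. (~K(x,x) | ~G(t)))) | (forall z. K(z,z))
Drive negations inward (¬∀x A ≡ ∃x ¬A, ¬∃x A ≡ ∀x ¬A, De Morgan for ∧/∨):
  (exists s. ~K(s,s)) | (exists x. exists t. (~K(x,x) | ~G(t))) | (forall z. K(z,z))
All bound variables are already distinct, so no renaming is needed.
Pull the quantifiers to the front (each side's bound variable is not free in the other side):
  exists s. exists x. exists t. forall z. (~K(s,s) | ~K(x,x) | ~G(t) | K(z,z))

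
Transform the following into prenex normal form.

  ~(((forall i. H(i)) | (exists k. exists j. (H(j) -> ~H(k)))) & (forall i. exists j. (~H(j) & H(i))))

First replace A → B with ¬A ∨ B.
  ~(((forall i. H(i)) | (exists k. exists j. (~H(j) | ~H(k)))) & (forall i. exists j. (~H(j) & H(i))))
Move each ¬ inward, flipping quantifiers it crosses:
  (exists i. ~H(i)) & (forall k. forall j. (H(j) & H(k))) | (exists i. forall j. (H(j) | ~H(i)))
Give each quantifier a distinct variable: i↦q, j↦y.
  (exists i. ~H(i)) & (forall k. forall j. (H(j) & H(k))) | (exists q. forall y. (H(y) | ~H(q)))
Pull the quantifiers to the front (each side's bound variable is not free in the other side):
  exists i. forall k. forall j. exists q. forall y. (~H(i) & H(j) & H(k) | H(y) | ~H(q))

exists i. forall k. forall j. exists q. forall y. (~H(i) & H(j) & H(k) | H(y) | ~H(q))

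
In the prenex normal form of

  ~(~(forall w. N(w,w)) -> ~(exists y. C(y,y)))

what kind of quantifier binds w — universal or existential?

Rewrite implications/biconditionals: A → B as ¬A ∨ B.
  ~(~~(forall w. N(w,w)) | ~(exists y. C(y,y)))
Drive negations inward (¬∀x A ≡ ∃x ¬A, ¬∃x A ≡ ∀x ¬A, De Morgan for ∧/∨):
  (exists w. ~N(w,w)) & (exists y. C(y,y))
All bound variables are already distinct, so no renaming is needed.
Finally move all quantifiers to the prefix:
  exists w. exists y. (~N(w,w) & C(y,y))
The quantifier forall w sits under an odd number of negations (counting the antecedent side of each →), so it flips to exists w.

existential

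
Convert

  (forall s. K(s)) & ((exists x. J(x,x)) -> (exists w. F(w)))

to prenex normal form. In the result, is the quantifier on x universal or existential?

universal

First replace A → B with ¬A ∨ B.
  (forall s. K(s)) & (~(exists x. J(x,x)) | (exists w. F(w)))
Push ¬ through the quantifiers and connectives to reach negation normal form:
  (forall s. K(s)) & ((forall x. ~J(x,x)) | (exists w. F(w)))
All bound variables are already distinct, so no renaming is needed.
Extract every quantifier outward, since the variables are now distinct and don't occur free across branches:
  forall s. forall x. exists w. (K(s) & (~J(x,x) | F(w)))
The quantifier exists x sits under an odd number of negations (counting the antecedent side of each →), so it flips to forall x.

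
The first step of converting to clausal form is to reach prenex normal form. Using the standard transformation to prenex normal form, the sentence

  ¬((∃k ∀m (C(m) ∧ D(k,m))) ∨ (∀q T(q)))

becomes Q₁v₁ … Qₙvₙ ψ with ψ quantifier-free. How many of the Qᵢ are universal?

Move each ¬ inward, flipping quantifiers it crosses:
  (∀k ∃m (¬C(m) ∨ ¬D(k,m))) ∧ (∃q ¬T(q))
All bound variables are already distinct, so no renaming is needed.
Extract every quantifier outward, since the variables are now distinct and don't occur free across branches:
  ∀k ∃m ∃q ((¬C(m) ∨ ¬D(k,m)) ∧ ¬T(q))
The prefix is ∀k ∃m ∃q: 1 universal, 2 existential.

1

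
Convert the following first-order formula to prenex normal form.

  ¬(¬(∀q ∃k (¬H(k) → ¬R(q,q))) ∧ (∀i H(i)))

First replace A → B with ¬A ∨ B.
  ¬(¬(∀q ∃k (¬¬H(k) ∨ ¬R(q,q))) ∧ (∀i H(i)))
Drive negations inward (¬∀x A ≡ ∃x ¬A, ¬∃x A ≡ ∀x ¬A, De Morgan for ∧/∨):
  (∀q ∃k (H(k) ∨ ¬R(q,q))) ∨ (∃i ¬H(i))
All bound variables are already distinct, so no renaming is needed.
Finally move all quantifiers to the prefix:
  ∀q ∃k ∃i (H(k) ∨ ¬R(q,q) ∨ ¬H(i))

∀q ∃k ∃i (H(k) ∨ ¬R(q,q) ∨ ¬H(i))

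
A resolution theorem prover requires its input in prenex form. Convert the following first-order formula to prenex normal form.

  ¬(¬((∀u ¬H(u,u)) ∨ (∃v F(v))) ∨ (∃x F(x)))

Drive negations inward (¬∀x A ≡ ∃x ¬A, ¬∃x A ≡ ∀x ¬A, De Morgan for ∧/∨):
  ((∀u ¬H(u,u)) ∨ (∃v F(v))) ∧ (∀x ¬F(x))
All bound variables are already distinct, so no renaming is needed.
Finally move all quantifiers to the prefix:
  ∀u ∃v ∀x ((¬H(u,u) ∨ F(v)) ∧ ¬F(x))

∀u ∃v ∀x ((¬H(u,u) ∨ F(v)) ∧ ¬F(x))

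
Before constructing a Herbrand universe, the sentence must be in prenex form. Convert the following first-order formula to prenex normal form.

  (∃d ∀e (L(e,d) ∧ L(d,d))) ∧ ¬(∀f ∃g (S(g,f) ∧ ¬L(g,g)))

Push ¬ through the quantifiers and connectives to reach negation normal form:
  (∃d ∀e (L(e,d) ∧ L(d,d))) ∧ (∃f ∀g (¬S(g,f) ∨ L(g,g)))
All bound variables are already distinct, so no renaming is needed.
Extract every quantifier outward, since the variables are now distinct and don't occur free across branches:
  ∃d ∀e ∃f ∀g (L(e,d) ∧ L(d,d) ∧ (¬S(g,f) ∨ L(g,g)))

∃d ∀e ∃f ∀g (L(e,d) ∧ L(d,d) ∧ (¬S(g,f) ∨ L(g,g)))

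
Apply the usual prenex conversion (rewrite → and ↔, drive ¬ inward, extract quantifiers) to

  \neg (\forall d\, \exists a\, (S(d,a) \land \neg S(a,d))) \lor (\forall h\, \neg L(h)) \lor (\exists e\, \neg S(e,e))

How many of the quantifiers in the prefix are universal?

2

Move each ¬ inward, flipping quantifiers it crosses:
  (\exists d\, \forall a\, (\neg S(d,a) \lor S(a,d))) \lor (\forall h\, \neg L(h)) \lor (\exists e\, \neg S(e,e))
All bound variables are already distinct, so no renaming is needed.
Pull the quantifiers to the front (each side's bound variable is not free in the other side):
  \exists d\, \forall a\, \forall h\, \exists e\, (\neg S(d,a) \lor S(a,d) \lor \neg L(h) \lor \neg S(e,e))
The prefix is \exists d \forall a \forall h \exists e: 2 universal, 2 existential.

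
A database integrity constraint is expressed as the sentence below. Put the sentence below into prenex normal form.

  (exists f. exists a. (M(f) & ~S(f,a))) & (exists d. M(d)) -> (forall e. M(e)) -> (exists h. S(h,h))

Eliminate → and ↔ using ¬ and ∨.
  ~((exists f. exists a. (M(f) & ~S(f,a))) & (exists d. M(d))) | ~(forall e. M(e)) | (exists h. S(h,h))
Push ¬ through the quantifiers and connectives to reach negation normal form:
  (forall f. forall a. (~M(f) | S(f,a))) | (forall d. ~M(d)) | (exists e. ~M(e)) | (exists h. S(h,h))
All bound variables are already distinct, so no renaming is needed.
Pull the quantifiers to the front (each side's bound variable is not free in the other side):
  forall f. forall a. forall d. exists e. exists h. (~M(f) | S(f,a) | ~M(d) | ~M(e) | S(h,h))

forall f. forall a. forall d. exists e. exists h. (~M(f) | S(f,a) | ~M(d) | ~M(e) | S(h,h))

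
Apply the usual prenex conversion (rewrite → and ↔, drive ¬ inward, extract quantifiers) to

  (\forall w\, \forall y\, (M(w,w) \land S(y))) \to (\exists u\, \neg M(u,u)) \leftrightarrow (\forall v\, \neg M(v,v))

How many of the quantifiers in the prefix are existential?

First replace A → B with ¬A ∨ B; A ↔ B as (¬A ∨ B) ∧ (¬B ∨ A).
  (\neg (\neg (\forall w\, \forall y\, (M(w,w) \land S(y))) \lor (\exists u\, \neg M(u,u))) \lor (\forall v\, \neg M(v,v))) \land (\neg (\forall v\, \neg M(v,v)) \lor \neg (\forall w\, \forall y\, (M(w,w) \land S(y))) \lor (\exists u\, \neg M(u,u)))
Drive negations inward (¬∀x A ≡ ∃x ¬A, ¬∃x A ≡ ∀x ¬A, De Morgan for ∧/∨):
  ((\forall w\, \forall y\, (M(w,w) \land S(y))) \land (\forall u\, M(u,u)) \lor (\forall v\, \neg M(v,v))) \land ((\exists v\, M(v,v)) \lor (\exists w\, \exists y\, (\neg M(w,w) \lor \neg S(y))) \lor (\exists u\, \neg M(u,u)))
Standardize variables apart so no two quantifiers bind the same name: v↦s, w↦b, y↦x, u↦y1.
  ((\forall w\, \forall y\, (M(w,w) \land S(y))) \land (\forall u\, M(u,u)) \lor (\forall v\, \neg M(v,v))) \land ((\exists s\, M(s,s)) \lor (\exists b\, \exists x\, (\neg M(b,b) \lor \neg S(x))) \lor (\exists y1\, \neg M(y1,y1)))
Pull the quantifiers to the front (each side's bound variable is not free in the other side):
  \forall w\, \forall y\, \forall u\, \forall v\, \exists s\, \exists b\, \exists x\, \exists y1\, ((M(w,w) \land S(y) \land M(u,u) \lor \neg M(v,v)) \land (M(s,s) \lor \neg M(b,b) \lor \neg S(x) \lor \neg M(y1,y1)))
The prefix is \forall w \forall y \forall u \forall v \exists s \exists b \exists x \exists y1: 4 universal, 4 existential.

4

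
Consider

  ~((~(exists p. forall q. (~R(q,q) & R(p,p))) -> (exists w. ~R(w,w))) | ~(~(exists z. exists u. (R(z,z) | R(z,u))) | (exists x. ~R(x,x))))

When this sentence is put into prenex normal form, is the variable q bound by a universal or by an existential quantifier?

First replace A → B with ¬A ∨ B.
  ~(~~(exists p. forall q. (~R(q,q) & R(p,p))) | (exists w. ~R(w,w)) | ~(~(exists z. exists u. (R(z,z) | R(z,u))) | (exists x. ~R(x,x))))
Drive negations inward (¬∀x A ≡ ∃x ¬A, ¬∃x A ≡ ∀x ¬A, De Morgan for ∧/∨):
  (forall p. exists q. (R(q,q) | ~R(p,p))) & (forall w. R(w,w)) & ((forall z. forall u. (~R(z,z) & ~R(z,u))) | (exists x. ~R(x,x)))
All bound variables are already distinct, so no renaming is needed.
Pull the quantifiers to the front (each side's bound variable is not free in the other side):
  forall p. exists q. forall w. forall z. forall u. exists x. ((R(q,q) | ~R(p,p)) & R(w,w) & (~R(z,z) & ~R(z,u) | ~R(x,x)))
The quantifier forall q sits under an odd number of negations (counting the antecedent side of each →), so it flips to exists q.

existential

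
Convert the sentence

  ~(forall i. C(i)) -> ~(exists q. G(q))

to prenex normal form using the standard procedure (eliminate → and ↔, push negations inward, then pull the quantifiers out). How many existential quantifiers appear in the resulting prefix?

First replace A → B with ¬A ∨ B.
  ~~(forall i. C(i)) | ~(exists q. G(q))
Push ¬ through the quantifiers and connectives to reach negation normal form:
  (forall i. C(i)) | (forall q. ~G(q))
All bound variables are already distinct, so no renaming is needed.
Extract every quantifier outward, since the variables are now distinct and don't occur free across branches:
  forall i. forall q. (C(i) | ~G(q))
The prefix is forall i forall q: 2 universal, 0 existential.

0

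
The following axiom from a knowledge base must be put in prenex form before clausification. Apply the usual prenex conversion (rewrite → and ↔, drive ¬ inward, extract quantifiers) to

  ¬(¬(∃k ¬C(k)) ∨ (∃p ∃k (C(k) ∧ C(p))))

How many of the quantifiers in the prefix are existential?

Drive negations inward (¬∀x A ≡ ∃x ¬A, ¬∃x A ≡ ∀x ¬A, De Morgan for ∧/∨):
  (∃k ¬C(k)) ∧ (∀p ∀k (¬C(k) ∨ ¬C(p)))
Standardize variables apart so no two quantifiers bind the same name: k↦a.
  (∃k ¬C(k)) ∧ (∀p ∀a (¬C(a) ∨ ¬C(p)))
Pull the quantifiers to the front (each side's bound variable is not free in the other side):
  ∃k ∀p ∀a (¬C(k) ∧ (¬C(a) ∨ ¬C(p)))
The prefix is ∃k ∀p ∀a: 2 universal, 1 existential.

1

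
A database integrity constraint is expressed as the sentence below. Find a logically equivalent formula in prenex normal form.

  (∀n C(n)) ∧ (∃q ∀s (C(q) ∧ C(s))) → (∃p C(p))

∃n ∀q ∃s ∃p (¬C(n) ∨ ¬C(q) ∨ ¬C(s) ∨ C(p))

Eliminate → and ↔ using ¬ and ∨.
  ¬((∀n C(n)) ∧ (∃q ∀s (C(q) ∧ C(s)))) ∨ (∃p C(p))
Push ¬ through the quantifiers and connectives to reach negation normal form:
  (∃n ¬C(n)) ∨ (∀q ∃s (¬C(q) ∨ ¬C(s))) ∨ (∃p C(p))
Pull the quantifiers to the front (each side's bound variable is not free in the other side):
  ∃n ∀q ∃s ∃p (¬C(n) ∨ ¬C(q) ∨ ¬C(s) ∨ C(p))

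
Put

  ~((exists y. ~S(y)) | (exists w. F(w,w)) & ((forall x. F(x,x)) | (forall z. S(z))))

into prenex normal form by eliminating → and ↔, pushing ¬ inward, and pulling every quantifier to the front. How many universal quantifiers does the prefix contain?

Push ¬ through the quantifiers and connectives to reach negation normal form:
  (forall y. S(y)) & ((forall w. ~F(w,w)) | (exists x. ~F(x,x)) & (exists z. ~S(z)))
All bound variables are already distinct, so no renaming is needed.
Extract every quantifier outward, since the variables are now distinct and don't occur free across branches:
  forall y. forall w. exists x. exists z. (S(y) & (~F(w,w) | ~F(x,x) & ~S(z)))
The prefix is forall y forall w exists x exists z: 2 universal, 2 existential.

2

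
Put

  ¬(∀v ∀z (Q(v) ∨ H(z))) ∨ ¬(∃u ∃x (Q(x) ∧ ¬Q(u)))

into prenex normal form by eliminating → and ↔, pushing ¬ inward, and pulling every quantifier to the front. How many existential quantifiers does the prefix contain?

Move each ¬ inward, flipping quantifiers it crosses:
  (∃v ∃z (¬Q(v) ∧ ¬H(z))) ∨ (∀u ∀x (¬Q(x) ∨ Q(u)))
All bound variables are already distinct, so no renaming is needed.
Finally move all quantifiers to the prefix:
  ∃v ∃z ∀u ∀x (¬Q(v) ∧ ¬H(z) ∨ ¬Q(x) ∨ Q(u))
The prefix is ∃v ∃z ∀u ∀x: 2 universal, 2 existential.

2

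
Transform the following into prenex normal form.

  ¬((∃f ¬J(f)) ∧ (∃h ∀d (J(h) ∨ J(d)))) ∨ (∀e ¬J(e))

Move each ¬ inward, flipping quantifiers it crosses:
  (∀f J(f)) ∨ (∀h ∃d (¬J(h) ∧ ¬J(d))) ∨ (∀e ¬J(e))
Finally move all quantifiers to the prefix:
  ∀f ∀h ∃d ∀e (J(f) ∨ ¬J(h) ∧ ¬J(d) ∨ ¬J(e))

∀f ∀h ∃d ∀e (J(f) ∨ ¬J(h) ∧ ¬J(d) ∨ ¬J(e))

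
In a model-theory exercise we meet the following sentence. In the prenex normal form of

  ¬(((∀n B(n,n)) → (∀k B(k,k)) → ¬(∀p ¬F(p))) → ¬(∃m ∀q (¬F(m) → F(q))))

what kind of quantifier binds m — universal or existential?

existential

Rewrite implications/biconditionals: A → B as ¬A ∨ B.
  ¬(¬(¬(∀n B(n,n)) ∨ ¬(∀k B(k,k)) ∨ ¬(∀p ¬F(p))) ∨ ¬(∃m ∀q (¬¬F(m) ∨ F(q))))
Move each ¬ inward, flipping quantifiers it crosses:
  ((∃n ¬B(n,n)) ∨ (∃k ¬B(k,k)) ∨ (∃p F(p))) ∧ (∃m ∀q (F(m) ∨ F(q)))
Pull the quantifiers to the front (each side's bound variable is not free in the other side):
  ∃n ∃k ∃p ∃m ∀q ((¬B(n,n) ∨ ¬B(k,k) ∨ F(p)) ∧ (F(m) ∨ F(q)))
The quantifier ∃m sits under an even number of negations (counting the antecedent side of each →), so it remains existential.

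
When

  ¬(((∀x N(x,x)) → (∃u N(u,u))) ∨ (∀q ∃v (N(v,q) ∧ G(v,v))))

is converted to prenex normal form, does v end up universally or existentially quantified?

Rewrite implications/biconditionals: A → B as ¬A ∨ B.
  ¬(¬(∀x N(x,x)) ∨ (∃u N(u,u)) ∨ (∀q ∃v (N(v,q) ∧ G(v,v))))
Drive negations inward (¬∀x A ≡ ∃x ¬A, ¬∃x A ≡ ∀x ¬A, De Morgan for ∧/∨):
  (∀x N(x,x)) ∧ (∀u ¬N(u,u)) ∧ (∃q ∀v (¬N(v,q) ∨ ¬G(v,v)))
All bound variables are already distinct, so no renaming is needed.
Finally move all quantifiers to the prefix:
  ∀x ∀u ∃q ∀v (N(x,x) ∧ ¬N(u,u) ∧ (¬N(v,q) ∨ ¬G(v,v)))
The quantifier ∃v sits under an odd number of negations (counting the antecedent side of each →), so it flips to ∀v.

universal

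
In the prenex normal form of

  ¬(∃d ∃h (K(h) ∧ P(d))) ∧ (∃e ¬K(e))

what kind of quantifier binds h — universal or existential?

Push ¬ through the quantifiers and connectives to reach negation normal form:
  (∀d ∀h (¬K(h) ∨ ¬P(d))) ∧ (∃e ¬K(e))
All bound variables are already distinct, so no renaming is needed.
Extract every quantifier outward, since the variables are now distinct and don't occur free across branches:
  ∀d ∀h ∃e ((¬K(h) ∨ ¬P(d)) ∧ ¬K(e))
The quantifier ∃h sits under an odd number of negations, so it flips to ∀h.

universal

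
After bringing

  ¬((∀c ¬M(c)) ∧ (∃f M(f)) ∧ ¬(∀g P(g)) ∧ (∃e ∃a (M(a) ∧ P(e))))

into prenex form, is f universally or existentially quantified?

Push ¬ through the quantifiers and connectives to reach negation normal form:
  (∃c M(c)) ∨ (∀f ¬M(f)) ∨ (∀g P(g)) ∨ (∀e ∀a (¬M(a) ∨ ¬P(e)))
Extract every quantifier outward, since the variables are now distinct and don't occur free across branches:
  ∃c ∀f ∀g ∀e ∀a (M(c) ∨ ¬M(f) ∨ P(g) ∨ ¬M(a) ∨ ¬P(e))
The quantifier ∃f sits under an odd number of negations, so it flips to ∀f.

universal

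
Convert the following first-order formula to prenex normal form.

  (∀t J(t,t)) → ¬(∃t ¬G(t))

∃t ∀y (¬J(t,t) ∨ G(y))

Rewrite implications/biconditionals: A → B as ¬A ∨ B.
  ¬(∀t J(t,t)) ∨ ¬(∃t ¬G(t))
Drive negations inward (¬∀x A ≡ ∃x ¬A, ¬∃x A ≡ ∀x ¬A, De Morgan for ∧/∨):
  (∃t ¬J(t,t)) ∨ (∀t G(t))
Standardize variables apart so no two quantifiers bind the same name: t↦y.
  (∃t ¬J(t,t)) ∨ (∀y G(y))
Pull the quantifiers to the front (each side's bound variable is not free in the other side):
  ∃t ∀y (¬J(t,t) ∨ G(y))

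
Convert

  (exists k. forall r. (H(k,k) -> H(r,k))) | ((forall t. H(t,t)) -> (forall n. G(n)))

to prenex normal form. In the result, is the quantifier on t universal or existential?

existential

Eliminate → and ↔ using ¬ and ∨.
  (exists k. forall r. (~H(k,k) | H(r,k))) | ~(forall t. H(t,t)) | (forall n. G(n))
Push ¬ through the quantifiers and connectives to reach negation normal form:
  (exists k. forall r. (~H(k,k) | H(r,k))) | (exists t. ~H(t,t)) | (forall n. G(n))
All bound variables are already distinct, so no renaming is needed.
Extract every quantifier outward, since the variables are now distinct and don't occur free across branches:
  exists k. forall r. exists t. forall n. (~H(k,k) | H(r,k) | ~H(t,t) | G(n))
The quantifier forall t sits under an odd number of negations (counting the antecedent side of each →), so it flips to exists t.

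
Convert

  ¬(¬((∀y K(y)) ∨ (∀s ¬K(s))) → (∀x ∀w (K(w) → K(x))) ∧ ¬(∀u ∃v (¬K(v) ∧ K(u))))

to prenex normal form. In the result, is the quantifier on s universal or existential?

existential

Eliminate → and ↔ using ¬ and ∨.
  ¬(¬¬((∀y K(y)) ∨ (∀s ¬K(s))) ∨ (∀x ∀w (¬K(w) ∨ K(x))) ∧ ¬(∀u ∃v (¬K(v) ∧ K(u))))
Push ¬ through the quantifiers and connectives to reach negation normal form:
  (∃y ¬K(y)) ∧ (∃s K(s)) ∧ ((∃x ∃w (K(w) ∧ ¬K(x))) ∨ (∀u ∃v (¬K(v) ∧ K(u))))
Finally move all quantifiers to the prefix:
  ∃y ∃s ∃x ∃w ∀u ∃v (¬K(y) ∧ K(s) ∧ (K(w) ∧ ¬K(x) ∨ ¬K(v) ∧ K(u)))
The quantifier ∀s sits under an odd number of negations (counting the antecedent side of each →), so it flips to ∃s.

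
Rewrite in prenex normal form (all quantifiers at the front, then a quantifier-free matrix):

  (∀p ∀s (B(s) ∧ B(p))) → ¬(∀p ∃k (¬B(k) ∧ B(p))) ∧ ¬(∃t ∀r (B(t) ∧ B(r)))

First replace A → B with ¬A ∨ B.
  ¬(∀p ∀s (B(s) ∧ B(p))) ∨ ¬(∀p ∃k (¬B(k) ∧ B(p))) ∧ ¬(∃t ∀r (B(t) ∧ B(r)))
Move each ¬ inward, flipping quantifiers it crosses:
  (∃p ∃s (¬B(s) ∨ ¬B(p))) ∨ (∃p ∀k (B(k) ∨ ¬B(p))) ∧ (∀t ∃r (¬B(t) ∨ ¬B(r)))
Standardize variables apart so no two quantifiers bind the same name: p↦u.
  (∃p ∃s (¬B(s) ∨ ¬B(p))) ∨ (∃u ∀k (B(k) ∨ ¬B(u))) ∧ (∀t ∃r (¬B(t) ∨ ¬B(r)))
Finally move all quantifiers to the prefix:
  ∃p ∃s ∃u ∀k ∀t ∃r (¬B(s) ∨ ¬B(p) ∨ (B(k) ∨ ¬B(u)) ∧ (¬B(t) ∨ ¬B(r)))

∃p ∃s ∃u ∀k ∀t ∃r (¬B(s) ∨ ¬B(p) ∨ (B(k) ∨ ¬B(u)) ∧ (¬B(t) ∨ ¬B(r)))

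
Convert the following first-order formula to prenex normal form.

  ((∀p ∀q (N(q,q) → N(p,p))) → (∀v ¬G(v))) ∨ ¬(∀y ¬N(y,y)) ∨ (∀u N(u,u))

∃p ∃q ∀v ∃y ∀u (N(q,q) ∧ ¬N(p,p) ∨ ¬G(v) ∨ N(y,y) ∨ N(u,u))

First replace A → B with ¬A ∨ B.
  ¬(∀p ∀q (¬N(q,q) ∨ N(p,p))) ∨ (∀v ¬G(v)) ∨ ¬(∀y ¬N(y,y)) ∨ (∀u N(u,u))
Drive negations inward (¬∀x A ≡ ∃x ¬A, ¬∃x A ≡ ∀x ¬A, De Morgan for ∧/∨):
  (∃p ∃q (N(q,q) ∧ ¬N(p,p))) ∨ (∀v ¬G(v)) ∨ (∃y N(y,y)) ∨ (∀u N(u,u))
All bound variables are already distinct, so no renaming is needed.
Finally move all quantifiers to the prefix:
  ∃p ∃q ∀v ∃y ∀u (N(q,q) ∧ ¬N(p,p) ∨ ¬G(v) ∨ N(y,y) ∨ N(u,u))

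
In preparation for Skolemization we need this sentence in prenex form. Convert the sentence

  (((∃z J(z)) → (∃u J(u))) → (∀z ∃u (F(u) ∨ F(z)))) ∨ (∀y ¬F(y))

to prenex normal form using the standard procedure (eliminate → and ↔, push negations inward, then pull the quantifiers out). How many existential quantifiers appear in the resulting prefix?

First replace A → B with ¬A ∨ B.
  ¬(¬(∃z J(z)) ∨ (∃u J(u))) ∨ (∀z ∃u (F(u) ∨ F(z))) ∨ (∀y ¬F(y))
Push ¬ through the quantifiers and connectives to reach negation normal form:
  (∃z J(z)) ∧ (∀u ¬J(u)) ∨ (∀z ∃u (F(u) ∨ F(z))) ∨ (∀y ¬F(y))
Give each quantifier a distinct variable: z↦q, u↦a.
  (∃z J(z)) ∧ (∀u ¬J(u)) ∨ (∀q ∃a (F(a) ∨ F(q))) ∨ (∀y ¬F(y))
Finally move all quantifiers to the prefix:
  ∃z ∀u ∀q ∃a ∀y (J(z) ∧ ¬J(u) ∨ F(a) ∨ F(q) ∨ ¬F(y))
The prefix is ∃z ∀u ∀q ∃a ∀y: 3 universal, 2 existential.

2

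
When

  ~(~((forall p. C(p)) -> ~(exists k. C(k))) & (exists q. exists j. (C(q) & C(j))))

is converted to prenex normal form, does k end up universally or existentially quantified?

Rewrite implications/biconditionals: A → B as ¬A ∨ B.
  ~(~(~(forall p. C(p)) | ~(exists k. C(k))) & (exists q. exists j. (C(q) & C(j))))
Move each ¬ inward, flipping quantifiers it crosses:
  (exists p. ~C(p)) | (forall k. ~C(k)) | (forall q. forall j. (~C(q) | ~C(j)))
Extract every quantifier outward, since the variables are now distinct and don't occur free across branches:
  exists p. forall k. forall q. forall j. (~C(p) | ~C(k) | ~C(q) | ~C(j))
The quantifier exists k sits under an odd number of negations (counting the antecedent side of each →), so it flips to forall k.

universal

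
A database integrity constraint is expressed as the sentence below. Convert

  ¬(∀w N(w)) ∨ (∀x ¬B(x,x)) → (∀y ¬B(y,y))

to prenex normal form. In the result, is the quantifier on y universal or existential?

Eliminate → and ↔ using ¬ and ∨.
  ¬(¬(∀w N(w)) ∨ (∀x ¬B(x,x))) ∨ (∀y ¬B(y,y))
Drive negations inward (¬∀x A ≡ ∃x ¬A, ¬∃x A ≡ ∀x ¬A, De Morgan for ∧/∨):
  (∀w N(w)) ∧ (∃x B(x,x)) ∨ (∀y ¬B(y,y))
Pull the quantifiers to the front (each side's bound variable is not free in the other side):
  ∀w ∃x ∀y (N(w) ∧ B(x,x) ∨ ¬B(y,y))
The quantifier ∀y sits under an even number of negations (counting the antecedent side of each →), so it remains universal.

universal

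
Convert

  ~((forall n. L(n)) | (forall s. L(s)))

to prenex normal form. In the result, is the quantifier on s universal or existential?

Drive negations inward (¬∀x A ≡ ∃x ¬A, ¬∃x A ≡ ∀x ¬A, De Morgan for ∧/∨):
  (exists n. ~L(n)) & (exists s. ~L(s))
All bound variables are already distinct, so no renaming is needed.
Extract every quantifier outward, since the variables are now distinct and don't occur free across branches:
  exists n. exists s. (~L(n) & ~L(s))
The quantifier forall s sits under an odd number of negations, so it flips to exists s.

existential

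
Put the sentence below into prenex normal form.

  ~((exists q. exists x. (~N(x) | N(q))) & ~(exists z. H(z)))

forall q. forall x. exists z. (N(x) & ~N(q) | H(z))

Move each ¬ inward, flipping quantifiers it crosses:
  (forall q. forall x. (N(x) & ~N(q))) | (exists z. H(z))
Finally move all quantifiers to the prefix:
  forall q. forall x. exists z. (N(x) & ~N(q) | H(z))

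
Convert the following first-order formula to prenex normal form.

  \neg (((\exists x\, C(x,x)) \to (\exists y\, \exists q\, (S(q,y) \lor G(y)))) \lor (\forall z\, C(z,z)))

\exists x\, \forall y\, \forall q\, \exists z\, (C(x,x) \land \neg S(q,y) \land \neg G(y) \land \neg C(z,z))

Rewrite implications/biconditionals: A → B as ¬A ∨ B.
  \neg (\neg (\exists x\, C(x,x)) \lor (\exists y\, \exists q\, (S(q,y) \lor G(y))) \lor (\forall z\, C(z,z)))
Push ¬ through the quantifiers and connectives to reach negation normal form:
  (\exists x\, C(x,x)) \land (\forall y\, \forall q\, (\neg S(q,y) \land \neg G(y))) \land (\exists z\, \neg C(z,z))
Extract every quantifier outward, since the variables are now distinct and don't occur free across branches:
  \exists x\, \forall y\, \forall q\, \exists z\, (C(x,x) \land \neg S(q,y) \land \neg G(y) \land \neg C(z,z))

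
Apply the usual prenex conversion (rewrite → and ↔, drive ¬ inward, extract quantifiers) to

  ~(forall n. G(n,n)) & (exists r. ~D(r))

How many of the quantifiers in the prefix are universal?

0

Drive negations inward (¬∀x A ≡ ∃x ¬A, ¬∃x A ≡ ∀x ¬A, De Morgan for ∧/∨):
  (exists n. ~G(n,n)) & (exists r. ~D(r))
All bound variables are already distinct, so no renaming is needed.
Finally move all quantifiers to the prefix:
  exists n. exists r. (~G(n,n) & ~D(r))
The prefix is exists n exists r: 0 universal, 2 existential.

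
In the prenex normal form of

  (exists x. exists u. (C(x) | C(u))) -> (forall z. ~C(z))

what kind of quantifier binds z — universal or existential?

Eliminate → and ↔ using ¬ and ∨.
  ~(exists x. exists u. (C(x) | C(u))) | (forall z. ~C(z))
Move each ¬ inward, flipping quantifiers it crosses:
  (forall x. forall u. (~C(x) & ~C(u))) | (forall z. ~C(z))
Extract every quantifier outward, since the variables are now distinct and don't occur free across branches:
  forall x. forall u. forall z. (~C(x) & ~C(u) | ~C(z))
The quantifier forall z sits under an even number of negations (counting the antecedent side of each →), so it remains universal.

universal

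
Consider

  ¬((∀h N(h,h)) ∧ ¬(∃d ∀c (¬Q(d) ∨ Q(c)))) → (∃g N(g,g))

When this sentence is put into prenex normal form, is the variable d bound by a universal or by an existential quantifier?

universal

Eliminate → and ↔ using ¬ and ∨.
  ¬¬((∀h N(h,h)) ∧ ¬(∃d ∀c (¬Q(d) ∨ Q(c)))) ∨ (∃g N(g,g))
Push ¬ through the quantifiers and connectives to reach negation normal form:
  (∀h N(h,h)) ∧ (∀d ∃c (Q(d) ∧ ¬Q(c))) ∨ (∃g N(g,g))
All bound variables are already distinct, so no renaming is needed.
Pull the quantifiers to the front (each side's bound variable is not free in the other side):
  ∀h ∀d ∃c ∃g (N(h,h) ∧ Q(d) ∧ ¬Q(c) ∨ N(g,g))
The quantifier ∃d sits under an odd number of negations (counting the antecedent side of each →), so it flips to ∀d.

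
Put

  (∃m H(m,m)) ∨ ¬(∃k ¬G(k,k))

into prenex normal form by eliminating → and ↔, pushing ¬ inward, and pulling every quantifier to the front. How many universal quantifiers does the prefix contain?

Move each ¬ inward, flipping quantifiers it crosses:
  (∃m H(m,m)) ∨ (∀k G(k,k))
Pull the quantifiers to the front (each side's bound variable is not free in the other side):
  ∃m ∀k (H(m,m) ∨ G(k,k))
The prefix is ∃m ∀k: 1 universal, 1 existential.

1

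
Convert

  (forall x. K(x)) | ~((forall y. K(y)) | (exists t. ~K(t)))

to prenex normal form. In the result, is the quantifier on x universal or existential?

universal

Move each ¬ inward, flipping quantifiers it crosses:
  (forall x. K(x)) | (exists y. ~K(y)) & (forall t. K(t))
All bound variables are already distinct, so no renaming is needed.
Finally move all quantifiers to the prefix:
  forall x. exists y. forall t. (K(x) | ~K(y) & K(t))
The quantifier forall x sits under an even number of negations, so it remains universal.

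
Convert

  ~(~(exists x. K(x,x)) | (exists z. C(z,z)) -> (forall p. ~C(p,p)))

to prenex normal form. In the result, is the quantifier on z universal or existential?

Eliminate → and ↔ using ¬ and ∨.
  ~(~(~(exists x. K(x,x)) | (exists z. C(z,z))) | (forall p. ~C(p,p)))
Push ¬ through the quantifiers and connectives to reach negation normal form:
  ((forall x. ~K(x,x)) | (exists z. C(z,z))) & (exists p. C(p,p))
All bound variables are already distinct, so no renaming is needed.
Extract every quantifier outward, since the variables are now distinct and don't occur free across branches:
  forall x. exists z. exists p. ((~K(x,x) | C(z,z)) & C(p,p))
The quantifier exists z sits under an even number of negations (counting the antecedent side of each →), so it remains existential.

existential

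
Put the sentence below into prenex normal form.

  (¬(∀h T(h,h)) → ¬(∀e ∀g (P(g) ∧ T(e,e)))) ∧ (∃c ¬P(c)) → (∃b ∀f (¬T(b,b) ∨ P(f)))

∃h ∀e ∀g ∀c ∃b ∀f (¬T(h,h) ∧ P(g) ∧ T(e,e) ∨ P(c) ∨ ¬T(b,b) ∨ P(f))

First replace A → B with ¬A ∨ B.
  ¬((¬¬(∀h T(h,h)) ∨ ¬(∀e ∀g (P(g) ∧ T(e,e)))) ∧ (∃c ¬P(c))) ∨ (∃b ∀f (¬T(b,b) ∨ P(f)))
Move each ¬ inward, flipping quantifiers it crosses:
  (∃h ¬T(h,h)) ∧ (∀e ∀g (P(g) ∧ T(e,e))) ∨ (∀c P(c)) ∨ (∃b ∀f (¬T(b,b) ∨ P(f)))
All bound variables are already distinct, so no renaming is needed.
Extract every quantifier outward, since the variables are now distinct and don't occur free across branches:
  ∃h ∀e ∀g ∀c ∃b ∀f (¬T(h,h) ∧ P(g) ∧ T(e,e) ∨ P(c) ∨ ¬T(b,b) ∨ P(f))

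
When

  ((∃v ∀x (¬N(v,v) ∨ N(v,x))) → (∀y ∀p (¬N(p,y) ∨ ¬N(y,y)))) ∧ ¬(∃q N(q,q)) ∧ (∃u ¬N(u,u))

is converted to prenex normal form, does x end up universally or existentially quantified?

existential

Eliminate → and ↔ using ¬ and ∨.
  (¬(∃v ∀x (¬N(v,v) ∨ N(v,x))) ∨ (∀y ∀p (¬N(p,y) ∨ ¬N(y,y)))) ∧ ¬(∃q N(q,q)) ∧ (∃u ¬N(u,u))
Move each ¬ inward, flipping quantifiers it crosses:
  ((∀v ∃x (N(v,v) ∧ ¬N(v,x))) ∨ (∀y ∀p (¬N(p,y) ∨ ¬N(y,y)))) ∧ (∀q ¬N(q,q)) ∧ (∃u ¬N(u,u))
All bound variables are already distinct, so no renaming is needed.
Extract every quantifier outward, since the variables are now distinct and don't occur free across branches:
  ∀v ∃x ∀y ∀p ∀q ∃u ((N(v,v) ∧ ¬N(v,x) ∨ ¬N(p,y) ∨ ¬N(y,y)) ∧ ¬N(q,q) ∧ ¬N(u,u))
The quantifier ∀x sits under an odd number of negations (counting the antecedent side of each →), so it flips to ∃x.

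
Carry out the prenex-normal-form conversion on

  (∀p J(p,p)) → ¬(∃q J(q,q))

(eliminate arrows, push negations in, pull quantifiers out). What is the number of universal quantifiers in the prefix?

1

Eliminate → and ↔ using ¬ and ∨.
  ¬(∀p J(p,p)) ∨ ¬(∃q J(q,q))
Push ¬ through the quantifiers and connectives to reach negation normal form:
  (∃p ¬J(p,p)) ∨ (∀q ¬J(q,q))
Pull the quantifiers to the front (each side's bound variable is not free in the other side):
  ∃p ∀q (¬J(p,p) ∨ ¬J(q,q))
The prefix is ∃p ∀q: 1 universal, 1 existential.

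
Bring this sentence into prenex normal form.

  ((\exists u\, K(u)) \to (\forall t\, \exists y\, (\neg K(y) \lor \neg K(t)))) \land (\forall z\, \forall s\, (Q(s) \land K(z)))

\forall u\, \forall t\, \exists y\, \forall z\, \forall s\, ((\neg K(u) \lor \neg K(y) \lor \neg K(t)) \land Q(s) \land K(z))

Rewrite implications/biconditionals: A → B as ¬A ∨ B.
  (\neg (\exists u\, K(u)) \lor (\forall t\, \exists y\, (\neg K(y) \lor \neg K(t)))) \land (\forall z\, \forall s\, (Q(s) \land K(z)))
Drive negations inward (¬∀x A ≡ ∃x ¬A, ¬∃x A ≡ ∀x ¬A, De Morgan for ∧/∨):
  ((\forall u\, \neg K(u)) \lor (\forall t\, \exists y\, (\neg K(y) \lor \neg K(t)))) \land (\forall z\, \forall s\, (Q(s) \land K(z)))
Finally move all quantifiers to the prefix:
  \forall u\, \forall t\, \exists y\, \forall z\, \forall s\, ((\neg K(u) \lor \neg K(y) \lor \neg K(t)) \land Q(s) \land K(z))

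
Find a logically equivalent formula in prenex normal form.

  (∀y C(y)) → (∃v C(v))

First replace A → B with ¬A ∨ B.
  ¬(∀y C(y)) ∨ (∃v C(v))
Drive negations inward (¬∀x A ≡ ∃x ¬A, ¬∃x A ≡ ∀x ¬A, De Morgan for ∧/∨):
  (∃y ¬C(y)) ∨ (∃v C(v))
All bound variables are already distinct, so no renaming is needed.
Finally move all quantifiers to the prefix:
  ∃y ∃v (¬C(y) ∨ C(v))

∃y ∃v (¬C(y) ∨ C(v))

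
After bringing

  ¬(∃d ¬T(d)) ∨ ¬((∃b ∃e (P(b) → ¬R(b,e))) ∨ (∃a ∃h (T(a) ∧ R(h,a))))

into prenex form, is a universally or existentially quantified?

universal

Eliminate → and ↔ using ¬ and ∨.
  ¬(∃d ¬T(d)) ∨ ¬((∃b ∃e (¬P(b) ∨ ¬R(b,e))) ∨ (∃a ∃h (T(a) ∧ R(h,a))))
Move each ¬ inward, flipping quantifiers it crosses:
  (∀d T(d)) ∨ (∀b ∀e (P(b) ∧ R(b,e))) ∧ (∀a ∀h (¬T(a) ∨ ¬R(h,a)))
All bound variables are already distinct, so no renaming is needed.
Pull the quantifiers to the front (each side's bound variable is not free in the other side):
  ∀d ∀b ∀e ∀a ∀h (T(d) ∨ P(b) ∧ R(b,e) ∧ (¬T(a) ∨ ¬R(h,a)))
The quantifier ∃a sits under an odd number of negations (counting the antecedent side of each →), so it flips to ∀a.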